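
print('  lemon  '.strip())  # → lemon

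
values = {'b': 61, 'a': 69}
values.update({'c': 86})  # {'b': 61, 'a': 69, 'c': 86}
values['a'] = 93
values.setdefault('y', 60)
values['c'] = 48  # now {'b': 61, 'a': 93, 'c': 48, 'y': 60}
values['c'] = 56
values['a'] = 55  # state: {'b': 61, 'a': 55, 'c': 56, 'y': 60}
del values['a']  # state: {'b': 61, 'c': 56, 'y': 60}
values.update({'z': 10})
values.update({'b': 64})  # {'b': 64, 'c': 56, 'y': 60, 'z': 10}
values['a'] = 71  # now {'b': 64, 'c': 56, 'y': 60, 'z': 10, 'a': 71}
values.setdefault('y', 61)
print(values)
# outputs {'b': 64, 'c': 56, 'y': 60, 'z': 10, 'a': 71}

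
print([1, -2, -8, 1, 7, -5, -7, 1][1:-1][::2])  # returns [-2, 1, -5]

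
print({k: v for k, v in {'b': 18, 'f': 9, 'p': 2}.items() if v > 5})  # {'b': 18, 'f': 9}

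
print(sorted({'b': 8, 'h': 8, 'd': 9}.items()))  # [('b', 8), ('d', 9), ('h', 8)]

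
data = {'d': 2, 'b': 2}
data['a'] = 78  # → {'d': 2, 'b': 2, 'a': 78}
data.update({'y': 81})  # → {'d': 2, 'b': 2, 'a': 78, 'y': 81}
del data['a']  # {'d': 2, 'b': 2, 'y': 81}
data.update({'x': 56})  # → {'d': 2, 'b': 2, 'y': 81, 'x': 56}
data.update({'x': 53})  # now {'d': 2, 'b': 2, 'y': 81, 'x': 53}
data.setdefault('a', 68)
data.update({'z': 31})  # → {'d': 2, 'b': 2, 'y': 81, 'x': 53, 'a': 68, 'z': 31}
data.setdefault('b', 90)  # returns 2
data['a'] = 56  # {'d': 2, 'b': 2, 'y': 81, 'x': 53, 'a': 56, 'z': 31}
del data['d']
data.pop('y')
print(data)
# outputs {'b': 2, 'x': 53, 'a': 56, 'z': 31}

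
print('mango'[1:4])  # ang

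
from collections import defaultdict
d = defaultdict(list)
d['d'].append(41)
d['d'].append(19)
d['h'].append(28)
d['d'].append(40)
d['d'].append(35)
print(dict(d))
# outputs {'d': [41, 19, 40, 35], 'h': [28]}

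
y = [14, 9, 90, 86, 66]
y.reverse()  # [66, 86, 90, 9, 14]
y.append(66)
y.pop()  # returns 66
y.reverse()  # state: [14, 9, 90, 86, 66]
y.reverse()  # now [66, 86, 90, 9, 14]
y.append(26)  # [66, 86, 90, 9, 14, 26]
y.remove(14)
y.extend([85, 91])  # [66, 86, 90, 9, 26, 85, 91]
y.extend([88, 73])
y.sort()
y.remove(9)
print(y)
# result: [26, 66, 73, 85, 86, 88, 90, 91]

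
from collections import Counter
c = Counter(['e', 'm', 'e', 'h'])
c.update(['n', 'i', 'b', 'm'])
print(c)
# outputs Counter({'e': 2, 'm': 2, 'h': 1, 'n': 1, 'i': 1, 'b': 1})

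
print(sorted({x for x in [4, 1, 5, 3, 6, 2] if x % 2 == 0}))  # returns [2, 4, 6]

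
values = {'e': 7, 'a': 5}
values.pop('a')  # 5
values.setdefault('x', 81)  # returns 81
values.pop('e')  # 7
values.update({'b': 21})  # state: {'x': 81, 'b': 21}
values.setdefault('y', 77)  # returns 77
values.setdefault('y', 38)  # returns 77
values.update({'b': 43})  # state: {'x': 81, 'b': 43, 'y': 77}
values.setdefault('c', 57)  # 57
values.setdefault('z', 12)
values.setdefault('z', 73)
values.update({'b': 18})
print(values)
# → {'x': 81, 'b': 18, 'y': 77, 'c': 57, 'z': 12}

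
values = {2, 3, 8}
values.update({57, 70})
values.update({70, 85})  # {2, 3, 8, 57, 70, 85}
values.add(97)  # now {2, 3, 8, 57, 70, 85, 97}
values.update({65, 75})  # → {2, 3, 8, 57, 65, 70, 75, 85, 97}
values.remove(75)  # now {2, 3, 8, 57, 65, 70, 85, 97}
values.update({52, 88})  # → {2, 3, 8, 52, 57, 65, 70, 85, 88, 97}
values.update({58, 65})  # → {2, 3, 8, 52, 57, 58, 65, 70, 85, 88, 97}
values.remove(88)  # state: {2, 3, 8, 52, 57, 58, 65, 70, 85, 97}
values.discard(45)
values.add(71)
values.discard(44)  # {2, 3, 8, 52, 57, 58, 65, 70, 71, 85, 97}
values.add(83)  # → {2, 3, 8, 52, 57, 58, 65, 70, 71, 83, 85, 97}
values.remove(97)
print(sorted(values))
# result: [2, 3, 8, 52, 57, 58, 65, 70, 71, 83, 85]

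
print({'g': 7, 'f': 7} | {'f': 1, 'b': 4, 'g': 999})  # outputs {'g': 999, 'f': 1, 'b': 4}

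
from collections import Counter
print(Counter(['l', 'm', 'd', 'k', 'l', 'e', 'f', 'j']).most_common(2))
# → [('l', 2), ('m', 1)]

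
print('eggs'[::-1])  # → sgge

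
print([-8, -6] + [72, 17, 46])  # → [-8, -6, 72, 17, 46]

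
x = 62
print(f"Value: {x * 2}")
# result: Value: 124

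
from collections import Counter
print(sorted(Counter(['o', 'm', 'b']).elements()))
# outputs ['b', 'm', 'o']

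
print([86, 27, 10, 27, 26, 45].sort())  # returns None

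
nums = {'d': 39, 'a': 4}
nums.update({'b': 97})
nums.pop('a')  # 4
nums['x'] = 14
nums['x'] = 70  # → {'d': 39, 'b': 97, 'x': 70}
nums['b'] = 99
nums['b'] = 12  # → {'d': 39, 'b': 12, 'x': 70}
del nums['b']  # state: {'d': 39, 'x': 70}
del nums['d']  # {'x': 70}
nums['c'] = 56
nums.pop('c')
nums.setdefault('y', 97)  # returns 97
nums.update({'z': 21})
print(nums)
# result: {'x': 70, 'y': 97, 'z': 21}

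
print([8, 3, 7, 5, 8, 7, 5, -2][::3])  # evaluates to [8, 5, 5]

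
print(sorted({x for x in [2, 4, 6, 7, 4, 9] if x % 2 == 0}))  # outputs [2, 4, 6]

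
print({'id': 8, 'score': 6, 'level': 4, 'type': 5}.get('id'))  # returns 8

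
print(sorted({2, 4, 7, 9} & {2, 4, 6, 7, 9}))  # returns [2, 4, 7, 9]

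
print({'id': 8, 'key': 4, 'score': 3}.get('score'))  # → 3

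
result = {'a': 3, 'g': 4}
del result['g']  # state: {'a': 3}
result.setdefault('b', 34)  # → 34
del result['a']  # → {'b': 34}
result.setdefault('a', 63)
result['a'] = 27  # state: {'b': 34, 'a': 27}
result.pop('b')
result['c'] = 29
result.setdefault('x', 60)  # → 60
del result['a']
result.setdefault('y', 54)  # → 54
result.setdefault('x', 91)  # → 60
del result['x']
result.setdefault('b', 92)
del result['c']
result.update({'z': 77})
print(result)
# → {'y': 54, 'b': 92, 'z': 77}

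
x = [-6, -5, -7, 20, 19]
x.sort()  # [-7, -6, -5, 19, 20]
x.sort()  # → [-7, -6, -5, 19, 20]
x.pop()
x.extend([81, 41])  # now [-7, -6, -5, 19, 81, 41]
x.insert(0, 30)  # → [30, -7, -6, -5, 19, 81, 41]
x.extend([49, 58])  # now [30, -7, -6, -5, 19, 81, 41, 49, 58]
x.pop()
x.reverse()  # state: [49, 41, 81, 19, -5, -6, -7, 30]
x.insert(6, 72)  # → [49, 41, 81, 19, -5, -6, 72, -7, 30]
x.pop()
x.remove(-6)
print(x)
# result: [49, 41, 81, 19, -5, 72, -7]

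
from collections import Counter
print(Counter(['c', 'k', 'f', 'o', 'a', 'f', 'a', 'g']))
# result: Counter({'f': 2, 'a': 2, 'c': 1, 'k': 1, 'o': 1, 'g': 1})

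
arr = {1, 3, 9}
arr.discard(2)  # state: {1, 3, 9}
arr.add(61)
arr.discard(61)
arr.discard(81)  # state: {1, 3, 9}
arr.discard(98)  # {1, 3, 9}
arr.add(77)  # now {1, 3, 9, 77}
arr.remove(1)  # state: {3, 9, 77}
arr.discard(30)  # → {3, 9, 77}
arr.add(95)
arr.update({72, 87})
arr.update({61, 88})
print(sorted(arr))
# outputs [3, 9, 61, 72, 77, 87, 88, 95]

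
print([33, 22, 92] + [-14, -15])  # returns [33, 22, 92, -14, -15]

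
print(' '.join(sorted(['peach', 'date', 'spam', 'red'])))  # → date peach red spam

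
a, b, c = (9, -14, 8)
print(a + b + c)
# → 3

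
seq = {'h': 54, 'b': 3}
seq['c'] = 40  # {'h': 54, 'b': 3, 'c': 40}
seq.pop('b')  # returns 3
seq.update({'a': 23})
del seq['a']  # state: {'h': 54, 'c': 40}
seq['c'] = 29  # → {'h': 54, 'c': 29}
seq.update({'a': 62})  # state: {'h': 54, 'c': 29, 'a': 62}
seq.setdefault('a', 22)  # 62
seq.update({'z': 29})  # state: {'h': 54, 'c': 29, 'a': 62, 'z': 29}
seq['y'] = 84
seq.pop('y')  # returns 84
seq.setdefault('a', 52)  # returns 62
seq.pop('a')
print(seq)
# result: {'h': 54, 'c': 29, 'z': 29}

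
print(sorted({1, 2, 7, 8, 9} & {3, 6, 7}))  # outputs [7]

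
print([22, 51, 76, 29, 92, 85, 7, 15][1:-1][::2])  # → [51, 29, 85]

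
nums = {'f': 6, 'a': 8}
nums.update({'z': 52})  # {'f': 6, 'a': 8, 'z': 52}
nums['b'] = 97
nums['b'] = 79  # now {'f': 6, 'a': 8, 'z': 52, 'b': 79}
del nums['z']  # {'f': 6, 'a': 8, 'b': 79}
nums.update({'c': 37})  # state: {'f': 6, 'a': 8, 'b': 79, 'c': 37}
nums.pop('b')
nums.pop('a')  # 8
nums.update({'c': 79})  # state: {'f': 6, 'c': 79}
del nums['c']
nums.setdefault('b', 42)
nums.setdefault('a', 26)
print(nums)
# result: {'f': 6, 'b': 42, 'a': 26}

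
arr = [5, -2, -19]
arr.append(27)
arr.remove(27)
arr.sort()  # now [-19, -2, 5]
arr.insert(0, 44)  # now [44, -19, -2, 5]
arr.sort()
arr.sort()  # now [-19, -2, 5, 44]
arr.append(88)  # [-19, -2, 5, 44, 88]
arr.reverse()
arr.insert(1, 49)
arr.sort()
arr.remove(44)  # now [-19, -2, 5, 49, 88]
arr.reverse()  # [88, 49, 5, -2, -19]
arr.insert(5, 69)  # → [88, 49, 5, -2, -19, 69]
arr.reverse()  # [69, -19, -2, 5, 49, 88]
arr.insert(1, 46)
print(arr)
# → [69, 46, -19, -2, 5, 49, 88]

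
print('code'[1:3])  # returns od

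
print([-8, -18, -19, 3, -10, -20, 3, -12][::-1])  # [-12, 3, -20, -10, 3, -19, -18, -8]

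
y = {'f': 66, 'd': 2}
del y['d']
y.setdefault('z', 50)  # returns 50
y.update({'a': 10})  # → {'f': 66, 'z': 50, 'a': 10}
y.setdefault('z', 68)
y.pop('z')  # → 50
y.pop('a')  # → 10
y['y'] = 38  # {'f': 66, 'y': 38}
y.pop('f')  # 66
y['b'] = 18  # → {'y': 38, 'b': 18}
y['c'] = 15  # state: {'y': 38, 'b': 18, 'c': 15}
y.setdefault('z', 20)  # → 20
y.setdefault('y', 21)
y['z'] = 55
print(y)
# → {'y': 38, 'b': 18, 'c': 15, 'z': 55}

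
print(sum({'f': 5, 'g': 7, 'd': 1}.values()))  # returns 13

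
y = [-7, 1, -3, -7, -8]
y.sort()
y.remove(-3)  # [-8, -7, -7, 1]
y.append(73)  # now [-8, -7, -7, 1, 73]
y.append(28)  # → [-8, -7, -7, 1, 73, 28]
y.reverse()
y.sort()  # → [-8, -7, -7, 1, 28, 73]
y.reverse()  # [73, 28, 1, -7, -7, -8]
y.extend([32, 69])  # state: [73, 28, 1, -7, -7, -8, 32, 69]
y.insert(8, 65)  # [73, 28, 1, -7, -7, -8, 32, 69, 65]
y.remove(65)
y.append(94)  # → [73, 28, 1, -7, -7, -8, 32, 69, 94]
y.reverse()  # [94, 69, 32, -8, -7, -7, 1, 28, 73]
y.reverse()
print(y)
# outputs [73, 28, 1, -7, -7, -8, 32, 69, 94]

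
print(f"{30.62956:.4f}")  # 30.6296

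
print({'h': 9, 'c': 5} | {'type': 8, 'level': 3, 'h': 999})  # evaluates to {'h': 999, 'c': 5, 'type': 8, 'level': 3}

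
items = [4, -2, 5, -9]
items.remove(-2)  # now [4, 5, -9]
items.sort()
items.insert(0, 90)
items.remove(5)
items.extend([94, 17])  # [90, -9, 4, 94, 17]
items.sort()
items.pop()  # 94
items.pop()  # 90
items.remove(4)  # [-9, 17]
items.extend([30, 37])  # [-9, 17, 30, 37]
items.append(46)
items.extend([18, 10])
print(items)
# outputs [-9, 17, 30, 37, 46, 18, 10]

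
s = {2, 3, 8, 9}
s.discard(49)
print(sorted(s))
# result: [2, 3, 8, 9]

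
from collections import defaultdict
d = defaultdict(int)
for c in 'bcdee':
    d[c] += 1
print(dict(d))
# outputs {'b': 1, 'c': 1, 'd': 1, 'e': 2}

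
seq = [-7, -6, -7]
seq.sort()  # [-7, -7, -6]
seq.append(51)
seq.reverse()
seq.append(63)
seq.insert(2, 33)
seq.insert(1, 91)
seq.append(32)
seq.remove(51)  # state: [91, -6, 33, -7, -7, 63, 32]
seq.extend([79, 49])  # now [91, -6, 33, -7, -7, 63, 32, 79, 49]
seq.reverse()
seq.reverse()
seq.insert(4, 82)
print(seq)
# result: [91, -6, 33, -7, 82, -7, 63, 32, 79, 49]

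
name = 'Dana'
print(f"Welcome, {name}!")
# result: Welcome, Dana!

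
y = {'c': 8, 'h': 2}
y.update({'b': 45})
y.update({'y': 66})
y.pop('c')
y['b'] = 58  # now {'h': 2, 'b': 58, 'y': 66}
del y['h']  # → {'b': 58, 'y': 66}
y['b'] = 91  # {'b': 91, 'y': 66}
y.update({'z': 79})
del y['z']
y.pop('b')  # 91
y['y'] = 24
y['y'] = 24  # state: {'y': 24}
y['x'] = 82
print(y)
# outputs {'y': 24, 'x': 82}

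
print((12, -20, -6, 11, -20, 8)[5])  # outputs 8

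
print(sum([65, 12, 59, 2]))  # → 138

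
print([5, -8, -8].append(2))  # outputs None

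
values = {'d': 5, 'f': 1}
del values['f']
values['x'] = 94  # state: {'d': 5, 'x': 94}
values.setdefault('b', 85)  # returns 85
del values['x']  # {'d': 5, 'b': 85}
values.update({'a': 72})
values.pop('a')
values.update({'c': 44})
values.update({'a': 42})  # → {'d': 5, 'b': 85, 'c': 44, 'a': 42}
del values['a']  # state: {'d': 5, 'b': 85, 'c': 44}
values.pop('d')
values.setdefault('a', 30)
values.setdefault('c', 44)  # 44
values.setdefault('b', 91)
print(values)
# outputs {'b': 85, 'c': 44, 'a': 30}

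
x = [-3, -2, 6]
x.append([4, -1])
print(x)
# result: [-3, -2, 6, [4, -1]]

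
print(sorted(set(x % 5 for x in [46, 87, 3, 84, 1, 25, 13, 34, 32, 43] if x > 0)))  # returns [0, 1, 2, 3, 4]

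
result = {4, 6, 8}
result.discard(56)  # {4, 6, 8}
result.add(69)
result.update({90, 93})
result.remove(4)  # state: {6, 8, 69, 90, 93}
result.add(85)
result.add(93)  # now {6, 8, 69, 85, 90, 93}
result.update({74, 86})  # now {6, 8, 69, 74, 85, 86, 90, 93}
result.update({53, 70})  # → {6, 8, 53, 69, 70, 74, 85, 86, 90, 93}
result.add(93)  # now {6, 8, 53, 69, 70, 74, 85, 86, 90, 93}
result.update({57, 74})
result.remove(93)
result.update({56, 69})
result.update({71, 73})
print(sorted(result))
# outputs [6, 8, 53, 56, 57, 69, 70, 71, 73, 74, 85, 86, 90]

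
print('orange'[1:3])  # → ra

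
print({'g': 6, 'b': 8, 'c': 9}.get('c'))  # 9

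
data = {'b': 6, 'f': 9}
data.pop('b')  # 6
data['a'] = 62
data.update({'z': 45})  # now {'f': 9, 'a': 62, 'z': 45}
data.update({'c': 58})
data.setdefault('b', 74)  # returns 74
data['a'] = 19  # {'f': 9, 'a': 19, 'z': 45, 'c': 58, 'b': 74}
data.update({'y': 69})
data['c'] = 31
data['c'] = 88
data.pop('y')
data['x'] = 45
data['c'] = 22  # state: {'f': 9, 'a': 19, 'z': 45, 'c': 22, 'b': 74, 'x': 45}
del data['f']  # {'a': 19, 'z': 45, 'c': 22, 'b': 74, 'x': 45}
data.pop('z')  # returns 45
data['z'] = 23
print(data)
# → {'a': 19, 'c': 22, 'b': 74, 'x': 45, 'z': 23}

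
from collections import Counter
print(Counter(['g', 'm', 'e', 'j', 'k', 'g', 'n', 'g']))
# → Counter({'g': 3, 'm': 1, 'e': 1, 'j': 1, 'k': 1, 'n': 1})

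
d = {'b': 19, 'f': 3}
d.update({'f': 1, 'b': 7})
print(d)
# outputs {'b': 7, 'f': 1}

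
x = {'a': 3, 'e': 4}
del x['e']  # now {'a': 3}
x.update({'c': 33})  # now {'a': 3, 'c': 33}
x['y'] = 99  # {'a': 3, 'c': 33, 'y': 99}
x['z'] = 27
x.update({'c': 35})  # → {'a': 3, 'c': 35, 'y': 99, 'z': 27}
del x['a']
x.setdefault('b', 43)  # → 43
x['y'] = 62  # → {'c': 35, 'y': 62, 'z': 27, 'b': 43}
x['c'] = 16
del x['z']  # {'c': 16, 'y': 62, 'b': 43}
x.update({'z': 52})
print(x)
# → {'c': 16, 'y': 62, 'b': 43, 'z': 52}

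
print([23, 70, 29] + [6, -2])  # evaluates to [23, 70, 29, 6, -2]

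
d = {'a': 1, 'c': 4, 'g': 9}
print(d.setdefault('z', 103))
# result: 103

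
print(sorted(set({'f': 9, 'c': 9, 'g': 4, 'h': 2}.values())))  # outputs [2, 4, 9]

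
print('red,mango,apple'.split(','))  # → ['red', 'mango', 'apple']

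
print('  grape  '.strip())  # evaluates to grape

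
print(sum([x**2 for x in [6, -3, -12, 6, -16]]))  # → 481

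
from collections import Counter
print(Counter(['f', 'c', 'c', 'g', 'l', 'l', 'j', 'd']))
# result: Counter({'c': 2, 'l': 2, 'f': 1, 'g': 1, 'j': 1, 'd': 1})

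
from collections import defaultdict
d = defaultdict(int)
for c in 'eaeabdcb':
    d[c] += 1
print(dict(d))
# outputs {'e': 2, 'a': 2, 'b': 2, 'd': 1, 'c': 1}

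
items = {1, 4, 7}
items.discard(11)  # {1, 4, 7}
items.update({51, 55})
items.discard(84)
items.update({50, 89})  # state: {1, 4, 7, 50, 51, 55, 89}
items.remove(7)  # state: {1, 4, 50, 51, 55, 89}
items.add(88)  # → {1, 4, 50, 51, 55, 88, 89}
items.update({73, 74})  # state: {1, 4, 50, 51, 55, 73, 74, 88, 89}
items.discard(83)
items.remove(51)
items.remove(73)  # {1, 4, 50, 55, 74, 88, 89}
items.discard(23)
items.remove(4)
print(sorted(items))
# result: [1, 50, 55, 74, 88, 89]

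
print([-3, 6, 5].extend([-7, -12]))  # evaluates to None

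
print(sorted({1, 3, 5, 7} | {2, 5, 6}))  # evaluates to [1, 2, 3, 5, 6, 7]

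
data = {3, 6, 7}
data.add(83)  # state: {3, 6, 7, 83}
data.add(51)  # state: {3, 6, 7, 51, 83}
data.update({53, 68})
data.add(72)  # {3, 6, 7, 51, 53, 68, 72, 83}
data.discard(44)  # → {3, 6, 7, 51, 53, 68, 72, 83}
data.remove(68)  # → {3, 6, 7, 51, 53, 72, 83}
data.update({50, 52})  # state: {3, 6, 7, 50, 51, 52, 53, 72, 83}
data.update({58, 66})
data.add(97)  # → {3, 6, 7, 50, 51, 52, 53, 58, 66, 72, 83, 97}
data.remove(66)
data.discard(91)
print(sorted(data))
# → [3, 6, 7, 50, 51, 52, 53, 58, 72, 83, 97]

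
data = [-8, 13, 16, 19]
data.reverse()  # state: [19, 16, 13, -8]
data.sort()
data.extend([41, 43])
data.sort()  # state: [-8, 13, 16, 19, 41, 43]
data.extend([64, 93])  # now [-8, 13, 16, 19, 41, 43, 64, 93]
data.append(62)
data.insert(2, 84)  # [-8, 13, 84, 16, 19, 41, 43, 64, 93, 62]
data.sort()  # [-8, 13, 16, 19, 41, 43, 62, 64, 84, 93]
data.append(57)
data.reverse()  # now [57, 93, 84, 64, 62, 43, 41, 19, 16, 13, -8]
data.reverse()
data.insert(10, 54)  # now [-8, 13, 16, 19, 41, 43, 62, 64, 84, 93, 54, 57]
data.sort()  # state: [-8, 13, 16, 19, 41, 43, 54, 57, 62, 64, 84, 93]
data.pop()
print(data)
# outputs [-8, 13, 16, 19, 41, 43, 54, 57, 62, 64, 84]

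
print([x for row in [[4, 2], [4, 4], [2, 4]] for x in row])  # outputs [4, 2, 4, 4, 2, 4]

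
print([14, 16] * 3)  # [14, 16, 14, 16, 14, 16]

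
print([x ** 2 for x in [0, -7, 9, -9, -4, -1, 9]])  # [0, 49, 81, 81, 16, 1, 81]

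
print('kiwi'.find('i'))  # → 1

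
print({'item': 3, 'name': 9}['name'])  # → 9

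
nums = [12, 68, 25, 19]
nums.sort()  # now [12, 19, 25, 68]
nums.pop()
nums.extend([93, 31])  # [12, 19, 25, 93, 31]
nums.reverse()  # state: [31, 93, 25, 19, 12]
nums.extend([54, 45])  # [31, 93, 25, 19, 12, 54, 45]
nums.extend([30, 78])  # [31, 93, 25, 19, 12, 54, 45, 30, 78]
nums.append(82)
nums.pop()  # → 82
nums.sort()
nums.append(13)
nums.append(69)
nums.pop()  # 69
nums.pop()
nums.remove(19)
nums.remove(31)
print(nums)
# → [12, 25, 30, 45, 54, 78, 93]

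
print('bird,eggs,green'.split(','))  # ['bird', 'eggs', 'green']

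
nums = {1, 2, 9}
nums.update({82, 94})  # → {1, 2, 9, 82, 94}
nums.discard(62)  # {1, 2, 9, 82, 94}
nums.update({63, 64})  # {1, 2, 9, 63, 64, 82, 94}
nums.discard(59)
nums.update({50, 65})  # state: {1, 2, 9, 50, 63, 64, 65, 82, 94}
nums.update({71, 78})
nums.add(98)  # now {1, 2, 9, 50, 63, 64, 65, 71, 78, 82, 94, 98}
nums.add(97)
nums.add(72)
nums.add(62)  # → {1, 2, 9, 50, 62, 63, 64, 65, 71, 72, 78, 82, 94, 97, 98}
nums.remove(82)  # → {1, 2, 9, 50, 62, 63, 64, 65, 71, 72, 78, 94, 97, 98}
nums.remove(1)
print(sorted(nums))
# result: [2, 9, 50, 62, 63, 64, 65, 71, 72, 78, 94, 97, 98]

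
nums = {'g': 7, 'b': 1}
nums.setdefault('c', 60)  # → 60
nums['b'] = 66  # {'g': 7, 'b': 66, 'c': 60}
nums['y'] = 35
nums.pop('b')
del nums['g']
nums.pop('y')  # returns 35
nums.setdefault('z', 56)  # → 56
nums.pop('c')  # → 60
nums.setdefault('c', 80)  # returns 80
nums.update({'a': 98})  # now {'z': 56, 'c': 80, 'a': 98}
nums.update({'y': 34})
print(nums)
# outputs {'z': 56, 'c': 80, 'a': 98, 'y': 34}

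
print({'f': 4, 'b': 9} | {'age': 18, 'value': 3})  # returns {'f': 4, 'b': 9, 'age': 18, 'value': 3}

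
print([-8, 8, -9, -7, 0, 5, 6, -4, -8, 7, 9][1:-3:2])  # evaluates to [8, -7, 5, -4]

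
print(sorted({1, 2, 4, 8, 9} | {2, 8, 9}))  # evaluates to [1, 2, 4, 8, 9]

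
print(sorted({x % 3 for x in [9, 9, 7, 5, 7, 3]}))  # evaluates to [0, 1, 2]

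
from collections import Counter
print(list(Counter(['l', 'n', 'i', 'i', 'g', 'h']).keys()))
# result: ['l', 'n', 'i', 'g', 'h']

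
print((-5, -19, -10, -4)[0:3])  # (-5, -19, -10)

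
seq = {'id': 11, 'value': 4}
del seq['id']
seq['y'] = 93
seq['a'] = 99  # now {'value': 4, 'y': 93, 'a': 99}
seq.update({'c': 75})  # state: {'value': 4, 'y': 93, 'a': 99, 'c': 75}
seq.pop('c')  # 75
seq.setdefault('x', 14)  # 14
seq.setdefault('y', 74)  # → 93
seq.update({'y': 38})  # {'value': 4, 'y': 38, 'a': 99, 'x': 14}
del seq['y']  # {'value': 4, 'a': 99, 'x': 14}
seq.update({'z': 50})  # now {'value': 4, 'a': 99, 'x': 14, 'z': 50}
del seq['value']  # {'a': 99, 'x': 14, 'z': 50}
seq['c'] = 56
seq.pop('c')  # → 56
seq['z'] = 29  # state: {'a': 99, 'x': 14, 'z': 29}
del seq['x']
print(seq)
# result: {'a': 99, 'z': 29}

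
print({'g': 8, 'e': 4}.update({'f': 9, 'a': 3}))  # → None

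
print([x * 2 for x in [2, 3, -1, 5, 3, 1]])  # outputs [4, 6, -2, 10, 6, 2]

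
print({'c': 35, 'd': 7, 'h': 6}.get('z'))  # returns None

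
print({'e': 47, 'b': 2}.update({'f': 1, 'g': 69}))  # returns None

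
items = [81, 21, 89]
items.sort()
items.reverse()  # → [89, 81, 21]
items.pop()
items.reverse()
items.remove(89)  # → [81]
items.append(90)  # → [81, 90]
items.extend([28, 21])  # [81, 90, 28, 21]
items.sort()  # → [21, 28, 81, 90]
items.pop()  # 90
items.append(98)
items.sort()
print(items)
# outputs [21, 28, 81, 98]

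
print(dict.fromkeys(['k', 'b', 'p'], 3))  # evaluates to {'k': 3, 'b': 3, 'p': 3}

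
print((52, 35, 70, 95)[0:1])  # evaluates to (52,)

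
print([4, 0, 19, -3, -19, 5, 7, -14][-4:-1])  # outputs [-19, 5, 7]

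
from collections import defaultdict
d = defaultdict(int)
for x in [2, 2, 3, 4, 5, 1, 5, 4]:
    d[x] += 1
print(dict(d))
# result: {2: 2, 3: 1, 4: 2, 5: 2, 1: 1}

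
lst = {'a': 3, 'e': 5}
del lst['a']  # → {'e': 5}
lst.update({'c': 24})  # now {'e': 5, 'c': 24}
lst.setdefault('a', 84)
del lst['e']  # {'c': 24, 'a': 84}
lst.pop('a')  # 84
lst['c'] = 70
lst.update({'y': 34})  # {'c': 70, 'y': 34}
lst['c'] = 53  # {'c': 53, 'y': 34}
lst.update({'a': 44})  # {'c': 53, 'y': 34, 'a': 44}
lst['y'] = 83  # {'c': 53, 'y': 83, 'a': 44}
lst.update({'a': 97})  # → {'c': 53, 'y': 83, 'a': 97}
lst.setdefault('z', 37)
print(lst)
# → {'c': 53, 'y': 83, 'a': 97, 'z': 37}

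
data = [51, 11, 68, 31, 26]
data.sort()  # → [11, 26, 31, 51, 68]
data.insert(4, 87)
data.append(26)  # [11, 26, 31, 51, 87, 68, 26]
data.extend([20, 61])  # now [11, 26, 31, 51, 87, 68, 26, 20, 61]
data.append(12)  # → [11, 26, 31, 51, 87, 68, 26, 20, 61, 12]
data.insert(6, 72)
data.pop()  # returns 12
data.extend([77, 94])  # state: [11, 26, 31, 51, 87, 68, 72, 26, 20, 61, 77, 94]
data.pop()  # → 94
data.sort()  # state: [11, 20, 26, 26, 31, 51, 61, 68, 72, 77, 87]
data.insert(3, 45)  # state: [11, 20, 26, 45, 26, 31, 51, 61, 68, 72, 77, 87]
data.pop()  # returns 87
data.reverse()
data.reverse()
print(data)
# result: [11, 20, 26, 45, 26, 31, 51, 61, 68, 72, 77]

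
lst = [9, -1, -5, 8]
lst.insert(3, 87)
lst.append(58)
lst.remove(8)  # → [9, -1, -5, 87, 58]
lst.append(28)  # [9, -1, -5, 87, 58, 28]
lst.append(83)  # [9, -1, -5, 87, 58, 28, 83]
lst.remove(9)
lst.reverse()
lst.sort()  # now [-5, -1, 28, 58, 83, 87]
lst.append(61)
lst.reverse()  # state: [61, 87, 83, 58, 28, -1, -5]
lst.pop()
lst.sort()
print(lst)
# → [-1, 28, 58, 61, 83, 87]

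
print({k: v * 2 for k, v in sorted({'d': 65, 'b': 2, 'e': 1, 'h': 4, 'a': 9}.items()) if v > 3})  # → {'a': 18, 'd': 130, 'h': 8}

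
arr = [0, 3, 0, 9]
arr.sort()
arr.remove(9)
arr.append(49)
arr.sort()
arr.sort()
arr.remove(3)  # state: [0, 0, 49]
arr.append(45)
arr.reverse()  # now [45, 49, 0, 0]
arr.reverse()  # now [0, 0, 49, 45]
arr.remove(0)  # [0, 49, 45]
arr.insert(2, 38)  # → [0, 49, 38, 45]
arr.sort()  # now [0, 38, 45, 49]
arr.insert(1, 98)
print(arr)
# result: [0, 98, 38, 45, 49]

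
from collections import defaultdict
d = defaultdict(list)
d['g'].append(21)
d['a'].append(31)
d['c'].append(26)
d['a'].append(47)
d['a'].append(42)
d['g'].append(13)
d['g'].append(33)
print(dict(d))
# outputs {'g': [21, 13, 33], 'a': [31, 47, 42], 'c': [26]}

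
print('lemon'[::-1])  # nomel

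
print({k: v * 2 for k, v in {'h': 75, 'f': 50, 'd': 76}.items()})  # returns {'h': 150, 'f': 100, 'd': 152}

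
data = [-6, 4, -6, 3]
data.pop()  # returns 3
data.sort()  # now [-6, -6, 4]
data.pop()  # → 4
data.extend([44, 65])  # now [-6, -6, 44, 65]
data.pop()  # 65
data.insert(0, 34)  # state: [34, -6, -6, 44]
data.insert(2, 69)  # [34, -6, 69, -6, 44]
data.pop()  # 44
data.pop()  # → -6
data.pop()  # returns 69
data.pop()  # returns -6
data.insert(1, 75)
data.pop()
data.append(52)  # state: [34, 52]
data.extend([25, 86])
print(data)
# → [34, 52, 25, 86]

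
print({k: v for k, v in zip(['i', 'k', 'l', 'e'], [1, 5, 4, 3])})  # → {'i': 1, 'k': 5, 'l': 4, 'e': 3}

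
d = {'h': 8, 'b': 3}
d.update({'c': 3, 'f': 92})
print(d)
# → {'h': 8, 'b': 3, 'c': 3, 'f': 92}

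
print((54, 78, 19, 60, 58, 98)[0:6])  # (54, 78, 19, 60, 58, 98)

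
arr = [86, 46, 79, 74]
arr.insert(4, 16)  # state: [86, 46, 79, 74, 16]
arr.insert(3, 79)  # [86, 46, 79, 79, 74, 16]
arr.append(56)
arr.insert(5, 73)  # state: [86, 46, 79, 79, 74, 73, 16, 56]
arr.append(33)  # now [86, 46, 79, 79, 74, 73, 16, 56, 33]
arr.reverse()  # [33, 56, 16, 73, 74, 79, 79, 46, 86]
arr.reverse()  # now [86, 46, 79, 79, 74, 73, 16, 56, 33]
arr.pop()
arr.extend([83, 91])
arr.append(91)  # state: [86, 46, 79, 79, 74, 73, 16, 56, 83, 91, 91]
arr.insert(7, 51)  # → [86, 46, 79, 79, 74, 73, 16, 51, 56, 83, 91, 91]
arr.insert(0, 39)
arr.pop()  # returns 91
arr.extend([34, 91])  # [39, 86, 46, 79, 79, 74, 73, 16, 51, 56, 83, 91, 34, 91]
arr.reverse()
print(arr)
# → [91, 34, 91, 83, 56, 51, 16, 73, 74, 79, 79, 46, 86, 39]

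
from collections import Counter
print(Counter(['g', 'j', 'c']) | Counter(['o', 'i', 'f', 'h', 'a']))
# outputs Counter({'g': 1, 'j': 1, 'c': 1, 'o': 1, 'i': 1, 'f': 1, 'h': 1, 'a': 1})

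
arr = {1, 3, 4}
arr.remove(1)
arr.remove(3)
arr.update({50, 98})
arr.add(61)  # {4, 50, 61, 98}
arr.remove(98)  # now {4, 50, 61}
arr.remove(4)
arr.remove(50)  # {61}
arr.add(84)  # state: {61, 84}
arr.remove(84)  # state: {61}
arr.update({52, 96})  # {52, 61, 96}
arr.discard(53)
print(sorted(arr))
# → [52, 61, 96]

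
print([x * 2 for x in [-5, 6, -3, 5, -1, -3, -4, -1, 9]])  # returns [-10, 12, -6, 10, -2, -6, -8, -2, 18]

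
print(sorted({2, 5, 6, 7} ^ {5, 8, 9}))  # [2, 6, 7, 8, 9]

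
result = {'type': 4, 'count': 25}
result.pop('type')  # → 4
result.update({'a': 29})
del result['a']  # {'count': 25}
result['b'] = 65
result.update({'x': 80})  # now {'count': 25, 'b': 65, 'x': 80}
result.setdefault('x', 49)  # 80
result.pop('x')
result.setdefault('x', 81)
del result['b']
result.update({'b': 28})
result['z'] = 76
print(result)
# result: {'count': 25, 'x': 81, 'b': 28, 'z': 76}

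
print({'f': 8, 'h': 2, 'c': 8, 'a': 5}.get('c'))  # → 8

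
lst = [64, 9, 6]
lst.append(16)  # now [64, 9, 6, 16]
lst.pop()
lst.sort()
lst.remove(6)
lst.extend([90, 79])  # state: [9, 64, 90, 79]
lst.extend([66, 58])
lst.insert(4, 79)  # [9, 64, 90, 79, 79, 66, 58]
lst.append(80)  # [9, 64, 90, 79, 79, 66, 58, 80]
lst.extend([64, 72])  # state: [9, 64, 90, 79, 79, 66, 58, 80, 64, 72]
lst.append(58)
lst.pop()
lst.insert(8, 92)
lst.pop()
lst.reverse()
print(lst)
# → [64, 92, 80, 58, 66, 79, 79, 90, 64, 9]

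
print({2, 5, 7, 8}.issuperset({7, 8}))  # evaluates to True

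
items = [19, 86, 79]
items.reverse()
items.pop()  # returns 19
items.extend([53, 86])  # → [79, 86, 53, 86]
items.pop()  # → 86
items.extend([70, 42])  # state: [79, 86, 53, 70, 42]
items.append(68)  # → [79, 86, 53, 70, 42, 68]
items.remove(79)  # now [86, 53, 70, 42, 68]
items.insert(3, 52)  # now [86, 53, 70, 52, 42, 68]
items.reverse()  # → [68, 42, 52, 70, 53, 86]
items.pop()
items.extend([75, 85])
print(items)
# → [68, 42, 52, 70, 53, 75, 85]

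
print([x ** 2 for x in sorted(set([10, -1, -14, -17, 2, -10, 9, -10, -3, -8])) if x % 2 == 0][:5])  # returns [196, 100, 64, 4, 100]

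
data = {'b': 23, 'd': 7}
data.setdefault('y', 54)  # 54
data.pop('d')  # 7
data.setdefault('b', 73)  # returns 23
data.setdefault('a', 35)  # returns 35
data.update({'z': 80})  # {'b': 23, 'y': 54, 'a': 35, 'z': 80}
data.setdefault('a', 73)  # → 35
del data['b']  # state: {'y': 54, 'a': 35, 'z': 80}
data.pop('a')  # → 35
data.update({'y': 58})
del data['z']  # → {'y': 58}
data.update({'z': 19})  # {'y': 58, 'z': 19}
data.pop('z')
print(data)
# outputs {'y': 58}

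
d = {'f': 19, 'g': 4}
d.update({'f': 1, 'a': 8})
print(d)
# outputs {'f': 1, 'g': 4, 'a': 8}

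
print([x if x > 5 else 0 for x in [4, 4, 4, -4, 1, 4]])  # [0, 0, 0, 0, 0, 0]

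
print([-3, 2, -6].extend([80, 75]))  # None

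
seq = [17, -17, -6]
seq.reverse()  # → [-6, -17, 17]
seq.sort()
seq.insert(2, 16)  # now [-17, -6, 16, 17]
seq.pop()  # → 17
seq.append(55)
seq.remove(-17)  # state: [-6, 16, 55]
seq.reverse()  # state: [55, 16, -6]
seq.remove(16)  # [55, -6]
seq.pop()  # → -6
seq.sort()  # [55]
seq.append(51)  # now [55, 51]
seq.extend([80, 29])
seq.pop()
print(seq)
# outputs [55, 51, 80]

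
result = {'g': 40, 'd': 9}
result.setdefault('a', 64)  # 64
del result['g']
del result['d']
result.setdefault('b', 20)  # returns 20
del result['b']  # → {'a': 64}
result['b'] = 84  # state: {'a': 64, 'b': 84}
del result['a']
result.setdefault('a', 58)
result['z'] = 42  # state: {'b': 84, 'a': 58, 'z': 42}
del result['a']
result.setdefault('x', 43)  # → 43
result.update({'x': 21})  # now {'b': 84, 'z': 42, 'x': 21}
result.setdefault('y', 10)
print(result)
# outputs {'b': 84, 'z': 42, 'x': 21, 'y': 10}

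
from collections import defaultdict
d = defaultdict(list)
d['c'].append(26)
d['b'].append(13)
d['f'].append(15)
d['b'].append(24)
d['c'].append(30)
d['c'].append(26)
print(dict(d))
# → {'c': [26, 30, 26], 'b': [13, 24], 'f': [15]}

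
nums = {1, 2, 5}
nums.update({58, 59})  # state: {1, 2, 5, 58, 59}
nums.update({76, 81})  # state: {1, 2, 5, 58, 59, 76, 81}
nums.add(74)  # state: {1, 2, 5, 58, 59, 74, 76, 81}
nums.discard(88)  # {1, 2, 5, 58, 59, 74, 76, 81}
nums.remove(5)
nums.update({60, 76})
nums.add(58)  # {1, 2, 58, 59, 60, 74, 76, 81}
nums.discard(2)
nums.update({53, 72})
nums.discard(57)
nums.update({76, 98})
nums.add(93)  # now {1, 53, 58, 59, 60, 72, 74, 76, 81, 93, 98}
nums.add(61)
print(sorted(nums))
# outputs [1, 53, 58, 59, 60, 61, 72, 74, 76, 81, 93, 98]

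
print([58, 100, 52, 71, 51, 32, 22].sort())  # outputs None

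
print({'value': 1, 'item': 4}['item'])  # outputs 4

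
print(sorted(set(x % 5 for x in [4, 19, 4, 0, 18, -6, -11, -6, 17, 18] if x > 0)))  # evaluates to [2, 3, 4]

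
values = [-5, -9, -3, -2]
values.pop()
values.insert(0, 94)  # [94, -5, -9, -3]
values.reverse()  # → [-3, -9, -5, 94]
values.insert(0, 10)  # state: [10, -3, -9, -5, 94]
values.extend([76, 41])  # [10, -3, -9, -5, 94, 76, 41]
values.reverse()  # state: [41, 76, 94, -5, -9, -3, 10]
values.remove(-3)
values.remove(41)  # [76, 94, -5, -9, 10]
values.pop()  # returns 10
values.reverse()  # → [-9, -5, 94, 76]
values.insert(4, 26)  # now [-9, -5, 94, 76, 26]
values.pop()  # 26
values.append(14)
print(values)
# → [-9, -5, 94, 76, 14]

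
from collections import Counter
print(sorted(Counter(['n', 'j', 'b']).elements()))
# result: ['b', 'j', 'n']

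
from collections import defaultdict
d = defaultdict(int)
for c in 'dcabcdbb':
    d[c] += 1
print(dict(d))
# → {'d': 2, 'c': 2, 'a': 1, 'b': 3}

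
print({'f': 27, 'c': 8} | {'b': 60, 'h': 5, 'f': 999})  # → {'f': 999, 'c': 8, 'b': 60, 'h': 5}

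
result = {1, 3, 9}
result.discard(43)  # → {1, 3, 9}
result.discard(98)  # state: {1, 3, 9}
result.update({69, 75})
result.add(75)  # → {1, 3, 9, 69, 75}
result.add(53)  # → {1, 3, 9, 53, 69, 75}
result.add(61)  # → {1, 3, 9, 53, 61, 69, 75}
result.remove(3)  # {1, 9, 53, 61, 69, 75}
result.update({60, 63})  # {1, 9, 53, 60, 61, 63, 69, 75}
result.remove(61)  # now {1, 9, 53, 60, 63, 69, 75}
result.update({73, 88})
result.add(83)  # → {1, 9, 53, 60, 63, 69, 73, 75, 83, 88}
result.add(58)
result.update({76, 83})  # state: {1, 9, 53, 58, 60, 63, 69, 73, 75, 76, 83, 88}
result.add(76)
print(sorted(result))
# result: [1, 9, 53, 58, 60, 63, 69, 73, 75, 76, 83, 88]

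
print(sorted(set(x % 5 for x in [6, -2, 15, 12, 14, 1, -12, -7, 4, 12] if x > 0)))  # [0, 1, 2, 4]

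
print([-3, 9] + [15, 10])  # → [-3, 9, 15, 10]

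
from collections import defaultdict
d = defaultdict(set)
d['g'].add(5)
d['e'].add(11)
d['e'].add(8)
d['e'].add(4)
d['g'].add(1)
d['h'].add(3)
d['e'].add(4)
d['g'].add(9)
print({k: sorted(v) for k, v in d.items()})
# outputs {'g': [1, 5, 9], 'e': [4, 8, 11], 'h': [3]}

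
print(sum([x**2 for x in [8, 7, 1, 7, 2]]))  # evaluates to 167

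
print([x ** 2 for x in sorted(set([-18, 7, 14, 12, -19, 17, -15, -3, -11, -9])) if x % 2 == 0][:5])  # [324, 144, 196]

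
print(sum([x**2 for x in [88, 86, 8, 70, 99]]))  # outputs 29905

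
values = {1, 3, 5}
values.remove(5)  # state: {1, 3}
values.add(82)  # {1, 3, 82}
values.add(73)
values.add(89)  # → {1, 3, 73, 82, 89}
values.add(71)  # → {1, 3, 71, 73, 82, 89}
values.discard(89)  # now {1, 3, 71, 73, 82}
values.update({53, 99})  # {1, 3, 53, 71, 73, 82, 99}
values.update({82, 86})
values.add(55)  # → {1, 3, 53, 55, 71, 73, 82, 86, 99}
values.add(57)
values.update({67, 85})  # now {1, 3, 53, 55, 57, 67, 71, 73, 82, 85, 86, 99}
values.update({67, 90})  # {1, 3, 53, 55, 57, 67, 71, 73, 82, 85, 86, 90, 99}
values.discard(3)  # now {1, 53, 55, 57, 67, 71, 73, 82, 85, 86, 90, 99}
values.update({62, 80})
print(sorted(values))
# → [1, 53, 55, 57, 62, 67, 71, 73, 80, 82, 85, 86, 90, 99]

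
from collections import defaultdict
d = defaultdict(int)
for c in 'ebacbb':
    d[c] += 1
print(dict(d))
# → {'e': 1, 'b': 3, 'a': 1, 'c': 1}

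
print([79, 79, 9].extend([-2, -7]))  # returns None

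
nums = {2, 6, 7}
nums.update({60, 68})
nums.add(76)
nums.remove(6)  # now {2, 7, 60, 68, 76}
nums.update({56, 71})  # {2, 7, 56, 60, 68, 71, 76}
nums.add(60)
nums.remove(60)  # {2, 7, 56, 68, 71, 76}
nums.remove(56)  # {2, 7, 68, 71, 76}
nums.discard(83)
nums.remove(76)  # {2, 7, 68, 71}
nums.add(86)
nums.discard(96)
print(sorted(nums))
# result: [2, 7, 68, 71, 86]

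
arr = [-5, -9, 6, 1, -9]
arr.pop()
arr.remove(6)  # [-5, -9, 1]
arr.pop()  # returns 1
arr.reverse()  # [-9, -5]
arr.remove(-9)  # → [-5]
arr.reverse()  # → [-5]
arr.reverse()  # [-5]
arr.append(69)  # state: [-5, 69]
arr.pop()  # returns 69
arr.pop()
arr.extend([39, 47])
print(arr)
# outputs [39, 47]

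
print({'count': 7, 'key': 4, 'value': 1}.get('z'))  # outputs None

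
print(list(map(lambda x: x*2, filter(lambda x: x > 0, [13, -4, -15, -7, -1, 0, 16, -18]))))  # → [26, 32]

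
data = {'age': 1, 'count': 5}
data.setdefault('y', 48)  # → 48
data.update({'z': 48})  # {'age': 1, 'count': 5, 'y': 48, 'z': 48}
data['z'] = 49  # {'age': 1, 'count': 5, 'y': 48, 'z': 49}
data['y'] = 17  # {'age': 1, 'count': 5, 'y': 17, 'z': 49}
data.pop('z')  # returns 49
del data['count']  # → {'age': 1, 'y': 17}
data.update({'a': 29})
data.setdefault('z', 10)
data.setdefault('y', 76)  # 17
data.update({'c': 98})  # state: {'age': 1, 'y': 17, 'a': 29, 'z': 10, 'c': 98}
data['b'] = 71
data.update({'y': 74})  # {'age': 1, 'y': 74, 'a': 29, 'z': 10, 'c': 98, 'b': 71}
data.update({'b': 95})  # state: {'age': 1, 'y': 74, 'a': 29, 'z': 10, 'c': 98, 'b': 95}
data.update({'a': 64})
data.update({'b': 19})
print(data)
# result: {'age': 1, 'y': 74, 'a': 64, 'z': 10, 'c': 98, 'b': 19}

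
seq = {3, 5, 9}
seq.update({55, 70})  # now {3, 5, 9, 55, 70}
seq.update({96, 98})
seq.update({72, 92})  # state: {3, 5, 9, 55, 70, 72, 92, 96, 98}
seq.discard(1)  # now {3, 5, 9, 55, 70, 72, 92, 96, 98}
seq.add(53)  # {3, 5, 9, 53, 55, 70, 72, 92, 96, 98}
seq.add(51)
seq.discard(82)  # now {3, 5, 9, 51, 53, 55, 70, 72, 92, 96, 98}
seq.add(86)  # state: {3, 5, 9, 51, 53, 55, 70, 72, 86, 92, 96, 98}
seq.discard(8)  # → {3, 5, 9, 51, 53, 55, 70, 72, 86, 92, 96, 98}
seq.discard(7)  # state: {3, 5, 9, 51, 53, 55, 70, 72, 86, 92, 96, 98}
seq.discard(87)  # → {3, 5, 9, 51, 53, 55, 70, 72, 86, 92, 96, 98}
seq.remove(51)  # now {3, 5, 9, 53, 55, 70, 72, 86, 92, 96, 98}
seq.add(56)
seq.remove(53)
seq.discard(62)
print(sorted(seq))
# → [3, 5, 9, 55, 56, 70, 72, 86, 92, 96, 98]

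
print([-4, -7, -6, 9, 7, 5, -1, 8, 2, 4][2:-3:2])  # [-6, 7, -1]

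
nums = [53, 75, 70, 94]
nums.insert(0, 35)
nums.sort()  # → [35, 53, 70, 75, 94]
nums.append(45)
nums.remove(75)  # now [35, 53, 70, 94, 45]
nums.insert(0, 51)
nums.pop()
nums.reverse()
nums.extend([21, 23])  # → [94, 70, 53, 35, 51, 21, 23]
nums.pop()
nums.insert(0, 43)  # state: [43, 94, 70, 53, 35, 51, 21]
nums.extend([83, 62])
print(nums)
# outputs [43, 94, 70, 53, 35, 51, 21, 83, 62]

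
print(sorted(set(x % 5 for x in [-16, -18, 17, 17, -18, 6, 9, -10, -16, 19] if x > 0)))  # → [1, 2, 4]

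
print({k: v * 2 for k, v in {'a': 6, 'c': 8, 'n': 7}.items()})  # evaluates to {'a': 12, 'c': 16, 'n': 14}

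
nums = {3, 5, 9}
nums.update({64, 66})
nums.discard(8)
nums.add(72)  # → {3, 5, 9, 64, 66, 72}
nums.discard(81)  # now {3, 5, 9, 64, 66, 72}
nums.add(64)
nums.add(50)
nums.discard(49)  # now {3, 5, 9, 50, 64, 66, 72}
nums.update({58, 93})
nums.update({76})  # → {3, 5, 9, 50, 58, 64, 66, 72, 76, 93}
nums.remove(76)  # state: {3, 5, 9, 50, 58, 64, 66, 72, 93}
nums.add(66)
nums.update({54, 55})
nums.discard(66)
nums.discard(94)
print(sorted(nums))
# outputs [3, 5, 9, 50, 54, 55, 58, 64, 72, 93]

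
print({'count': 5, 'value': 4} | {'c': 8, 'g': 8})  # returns {'count': 5, 'value': 4, 'c': 8, 'g': 8}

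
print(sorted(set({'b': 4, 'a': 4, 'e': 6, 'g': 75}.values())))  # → [4, 6, 75]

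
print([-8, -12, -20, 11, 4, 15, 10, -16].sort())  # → None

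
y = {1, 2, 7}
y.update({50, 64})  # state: {1, 2, 7, 50, 64}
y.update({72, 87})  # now {1, 2, 7, 50, 64, 72, 87}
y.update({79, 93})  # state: {1, 2, 7, 50, 64, 72, 79, 87, 93}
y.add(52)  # {1, 2, 7, 50, 52, 64, 72, 79, 87, 93}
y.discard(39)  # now {1, 2, 7, 50, 52, 64, 72, 79, 87, 93}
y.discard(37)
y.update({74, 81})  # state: {1, 2, 7, 50, 52, 64, 72, 74, 79, 81, 87, 93}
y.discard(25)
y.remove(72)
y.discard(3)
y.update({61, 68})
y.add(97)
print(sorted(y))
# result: [1, 2, 7, 50, 52, 61, 64, 68, 74, 79, 81, 87, 93, 97]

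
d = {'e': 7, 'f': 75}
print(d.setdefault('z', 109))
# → 109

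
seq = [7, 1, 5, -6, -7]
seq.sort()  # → [-7, -6, 1, 5, 7]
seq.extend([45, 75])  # [-7, -6, 1, 5, 7, 45, 75]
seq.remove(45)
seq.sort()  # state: [-7, -6, 1, 5, 7, 75]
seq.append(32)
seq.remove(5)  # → [-7, -6, 1, 7, 75, 32]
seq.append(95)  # [-7, -6, 1, 7, 75, 32, 95]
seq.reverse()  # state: [95, 32, 75, 7, 1, -6, -7]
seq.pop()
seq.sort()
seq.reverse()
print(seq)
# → [95, 75, 32, 7, 1, -6]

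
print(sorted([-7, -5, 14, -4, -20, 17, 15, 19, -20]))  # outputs [-20, -20, -7, -5, -4, 14, 15, 17, 19]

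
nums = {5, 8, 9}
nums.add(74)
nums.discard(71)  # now {5, 8, 9, 74}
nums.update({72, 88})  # {5, 8, 9, 72, 74, 88}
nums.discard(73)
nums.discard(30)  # {5, 8, 9, 72, 74, 88}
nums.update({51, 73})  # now {5, 8, 9, 51, 72, 73, 74, 88}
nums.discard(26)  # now {5, 8, 9, 51, 72, 73, 74, 88}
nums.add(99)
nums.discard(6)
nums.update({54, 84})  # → {5, 8, 9, 51, 54, 72, 73, 74, 84, 88, 99}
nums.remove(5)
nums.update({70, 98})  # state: {8, 9, 51, 54, 70, 72, 73, 74, 84, 88, 98, 99}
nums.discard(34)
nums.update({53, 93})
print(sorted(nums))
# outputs [8, 9, 51, 53, 54, 70, 72, 73, 74, 84, 88, 93, 98, 99]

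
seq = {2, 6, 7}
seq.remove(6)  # {2, 7}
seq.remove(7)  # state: {2}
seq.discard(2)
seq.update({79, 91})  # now {79, 91}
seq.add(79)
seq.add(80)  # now {79, 80, 91}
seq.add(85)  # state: {79, 80, 85, 91}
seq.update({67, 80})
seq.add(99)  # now {67, 79, 80, 85, 91, 99}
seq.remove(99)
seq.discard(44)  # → {67, 79, 80, 85, 91}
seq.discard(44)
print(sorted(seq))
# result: [67, 79, 80, 85, 91]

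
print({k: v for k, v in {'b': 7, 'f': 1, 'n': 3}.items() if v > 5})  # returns {'b': 7}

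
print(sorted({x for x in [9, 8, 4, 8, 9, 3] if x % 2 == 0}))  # [4, 8]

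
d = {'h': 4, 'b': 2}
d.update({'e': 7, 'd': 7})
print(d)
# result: {'h': 4, 'b': 2, 'e': 7, 'd': 7}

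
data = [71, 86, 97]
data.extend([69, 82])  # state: [71, 86, 97, 69, 82]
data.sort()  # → [69, 71, 82, 86, 97]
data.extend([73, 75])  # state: [69, 71, 82, 86, 97, 73, 75]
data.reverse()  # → [75, 73, 97, 86, 82, 71, 69]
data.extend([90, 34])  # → [75, 73, 97, 86, 82, 71, 69, 90, 34]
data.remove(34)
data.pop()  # 90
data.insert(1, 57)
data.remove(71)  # [75, 57, 73, 97, 86, 82, 69]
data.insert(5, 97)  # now [75, 57, 73, 97, 86, 97, 82, 69]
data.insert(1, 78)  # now [75, 78, 57, 73, 97, 86, 97, 82, 69]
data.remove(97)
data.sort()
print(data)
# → [57, 69, 73, 75, 78, 82, 86, 97]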